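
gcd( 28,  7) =7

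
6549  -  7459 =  - 910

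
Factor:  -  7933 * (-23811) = 3^1  *  7933^1 * 7937^1= 188892663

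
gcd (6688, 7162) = 2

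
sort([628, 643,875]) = [ 628,  643, 875]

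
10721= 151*71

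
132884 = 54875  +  78009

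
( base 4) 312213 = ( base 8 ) 6647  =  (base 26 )54b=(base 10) 3495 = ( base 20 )8EF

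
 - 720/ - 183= 240/61  =  3.93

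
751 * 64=48064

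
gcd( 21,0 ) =21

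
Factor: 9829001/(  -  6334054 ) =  - 2^( - 1)*7^1*13^1*383^(-1)*8269^( - 1 )*108011^1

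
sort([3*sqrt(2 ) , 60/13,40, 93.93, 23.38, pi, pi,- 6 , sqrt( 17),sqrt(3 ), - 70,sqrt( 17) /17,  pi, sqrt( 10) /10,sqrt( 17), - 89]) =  [-89, - 70, - 6,sqrt(17)/17, sqrt( 10)/10 , sqrt(3 ), pi, pi,pi, sqrt( 17), sqrt( 17), 3 *sqrt(2 ),60/13,23.38, 40,  93.93 ] 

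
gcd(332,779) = 1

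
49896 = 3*16632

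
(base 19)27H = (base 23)1el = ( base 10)872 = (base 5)11442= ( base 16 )368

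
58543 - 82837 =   -  24294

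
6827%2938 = 951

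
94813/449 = 94813/449=211.16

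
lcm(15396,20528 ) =61584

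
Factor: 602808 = 2^3*3^1*25117^1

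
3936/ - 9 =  - 438 + 2/3 = - 437.33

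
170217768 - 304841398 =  -134623630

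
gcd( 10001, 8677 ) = 1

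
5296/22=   240 + 8/11 = 240.73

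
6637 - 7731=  - 1094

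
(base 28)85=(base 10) 229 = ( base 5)1404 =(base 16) e5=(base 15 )104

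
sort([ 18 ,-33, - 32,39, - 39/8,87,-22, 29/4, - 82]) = [-82,- 33, - 32, - 22, - 39/8, 29/4, 18, 39,87]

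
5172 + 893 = 6065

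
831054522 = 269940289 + 561114233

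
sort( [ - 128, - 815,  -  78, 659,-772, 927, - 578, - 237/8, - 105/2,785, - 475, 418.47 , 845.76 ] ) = [-815,-772,  -  578, - 475,  -  128, - 78, - 105/2, - 237/8 , 418.47, 659, 785,845.76 , 927 ] 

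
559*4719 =2637921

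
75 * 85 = 6375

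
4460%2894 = 1566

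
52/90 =26/45 = 0.58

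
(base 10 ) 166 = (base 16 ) a6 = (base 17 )9d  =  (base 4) 2212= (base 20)86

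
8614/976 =8+403/488 = 8.83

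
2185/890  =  437/178= 2.46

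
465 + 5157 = 5622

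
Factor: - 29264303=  -23^1*1272361^1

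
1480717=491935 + 988782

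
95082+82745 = 177827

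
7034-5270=1764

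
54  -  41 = 13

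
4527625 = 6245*725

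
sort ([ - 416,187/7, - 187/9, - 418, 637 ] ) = [ - 418, - 416, - 187/9, 187/7,637]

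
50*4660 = 233000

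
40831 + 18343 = 59174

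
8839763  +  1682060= 10521823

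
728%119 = 14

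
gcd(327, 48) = 3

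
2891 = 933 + 1958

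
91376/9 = 10152 + 8/9 = 10152.89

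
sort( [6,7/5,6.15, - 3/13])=[ - 3/13,7/5,6, 6.15 ] 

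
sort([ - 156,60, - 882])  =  [ - 882, - 156, 60]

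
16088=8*2011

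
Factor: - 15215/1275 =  - 3^( - 1)*5^( - 1)*179^1 = -  179/15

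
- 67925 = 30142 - 98067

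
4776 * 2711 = 12947736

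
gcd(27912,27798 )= 6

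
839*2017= 1692263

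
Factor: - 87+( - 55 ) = - 142 =- 2^1*71^1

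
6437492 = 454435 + 5983057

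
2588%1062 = 464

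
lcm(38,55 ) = 2090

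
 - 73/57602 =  - 73/57602 = - 0.00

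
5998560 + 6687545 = 12686105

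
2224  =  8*278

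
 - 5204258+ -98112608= -103316866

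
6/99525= 2/33175 = 0.00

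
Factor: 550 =2^1*5^2*11^1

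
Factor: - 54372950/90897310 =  - 5437295/9089731  =  - 5^1*7^( - 1)*29^ (  -  1 )*44777^( - 1)* 1087459^1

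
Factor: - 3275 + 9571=6296 = 2^3*787^1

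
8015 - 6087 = 1928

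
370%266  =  104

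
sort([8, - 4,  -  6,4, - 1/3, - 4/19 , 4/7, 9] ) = [ - 6,  -  4, - 1/3, - 4/19,  4/7, 4,8, 9]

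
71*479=34009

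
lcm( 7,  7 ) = 7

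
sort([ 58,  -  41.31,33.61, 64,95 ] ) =[ - 41.31,33.61,  58, 64 , 95]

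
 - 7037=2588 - 9625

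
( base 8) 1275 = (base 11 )588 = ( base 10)701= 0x2bd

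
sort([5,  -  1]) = [- 1, 5 ]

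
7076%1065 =686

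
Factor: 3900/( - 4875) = - 2^2*5^( - 1) = - 4/5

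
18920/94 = 201 +13/47 = 201.28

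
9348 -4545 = 4803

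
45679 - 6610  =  39069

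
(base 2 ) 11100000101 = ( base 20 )49h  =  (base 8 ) 3405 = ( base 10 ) 1797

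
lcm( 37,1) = 37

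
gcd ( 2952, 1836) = 36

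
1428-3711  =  -2283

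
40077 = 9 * 4453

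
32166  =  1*32166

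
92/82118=46/41059=   0.00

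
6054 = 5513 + 541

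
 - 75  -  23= - 98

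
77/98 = 11/14 = 0.79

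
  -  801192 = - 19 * 42168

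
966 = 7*138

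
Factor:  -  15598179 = - 3^2*821^1*2111^1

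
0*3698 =0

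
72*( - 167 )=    - 12024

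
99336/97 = 99336/97 = 1024.08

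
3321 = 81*41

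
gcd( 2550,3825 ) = 1275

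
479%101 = 75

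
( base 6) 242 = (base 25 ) 3n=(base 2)1100010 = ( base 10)98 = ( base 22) 4A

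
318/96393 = 106/32131 = 0.00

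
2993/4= 748+1/4 = 748.25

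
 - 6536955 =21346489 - 27883444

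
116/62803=116/62803 = 0.00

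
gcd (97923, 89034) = 3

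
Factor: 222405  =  3^1 * 5^1*14827^1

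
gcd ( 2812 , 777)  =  37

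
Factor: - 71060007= - 3^1*401^1 *59069^1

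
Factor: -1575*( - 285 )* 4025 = 1806721875 = 3^3*5^5  *  7^2*19^1 * 23^1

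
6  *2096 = 12576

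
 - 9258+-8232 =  - 17490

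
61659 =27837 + 33822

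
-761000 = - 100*7610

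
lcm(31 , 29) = 899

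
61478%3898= 3008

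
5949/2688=2 + 191/896  =  2.21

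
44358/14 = 3168+3/7 = 3168.43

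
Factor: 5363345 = 5^1*13^1*109^1*757^1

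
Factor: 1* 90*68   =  6120 = 2^3*3^2*5^1*17^1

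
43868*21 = 921228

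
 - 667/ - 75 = 8 + 67/75 = 8.89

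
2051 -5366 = -3315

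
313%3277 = 313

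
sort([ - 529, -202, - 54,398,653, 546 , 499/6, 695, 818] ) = [-529, - 202, - 54, 499/6 , 398 , 546, 653,695, 818 ] 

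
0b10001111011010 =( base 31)9H2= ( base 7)35521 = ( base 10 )9178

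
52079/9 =5786  +  5/9 = 5786.56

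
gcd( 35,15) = 5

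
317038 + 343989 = 661027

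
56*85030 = 4761680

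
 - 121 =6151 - 6272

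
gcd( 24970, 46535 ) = 1135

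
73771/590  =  125 +21/590 = 125.04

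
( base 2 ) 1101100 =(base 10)108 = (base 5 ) 413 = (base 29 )3L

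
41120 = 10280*4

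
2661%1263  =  135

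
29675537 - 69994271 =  - 40318734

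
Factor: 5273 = 5273^1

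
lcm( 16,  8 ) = 16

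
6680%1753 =1421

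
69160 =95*728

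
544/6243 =544/6243   =  0.09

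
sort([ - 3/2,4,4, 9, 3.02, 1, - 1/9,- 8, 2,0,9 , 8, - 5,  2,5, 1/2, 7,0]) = [ - 8,  -  5, - 3/2, - 1/9,0,0, 1/2,1,2,2,3.02,4,4, 5,7,8,9 , 9] 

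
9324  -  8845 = 479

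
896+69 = 965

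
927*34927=32377329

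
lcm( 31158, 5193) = 31158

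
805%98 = 21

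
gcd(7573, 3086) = 1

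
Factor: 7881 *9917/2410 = 78155877/2410= 2^( - 1 )*3^1*5^( - 1 ) * 37^1*47^1*71^1*211^1*241^( - 1 )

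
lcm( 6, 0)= 0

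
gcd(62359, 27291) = 11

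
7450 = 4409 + 3041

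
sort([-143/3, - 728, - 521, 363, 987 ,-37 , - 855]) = [  -  855, - 728,-521,- 143/3, - 37,  363, 987] 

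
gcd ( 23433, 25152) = 3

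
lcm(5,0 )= 0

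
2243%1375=868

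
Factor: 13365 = 3^5*5^1 * 11^1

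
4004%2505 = 1499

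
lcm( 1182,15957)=31914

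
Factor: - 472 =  - 2^3*59^1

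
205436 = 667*308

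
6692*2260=15123920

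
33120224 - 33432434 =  - 312210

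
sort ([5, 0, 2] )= [0, 2, 5] 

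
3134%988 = 170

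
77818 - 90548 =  - 12730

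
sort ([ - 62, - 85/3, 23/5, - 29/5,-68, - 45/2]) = [ - 68,-62, - 85/3, - 45/2, - 29/5 , 23/5]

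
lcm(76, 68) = 1292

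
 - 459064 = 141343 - 600407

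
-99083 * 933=-92444439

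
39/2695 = 39/2695 = 0.01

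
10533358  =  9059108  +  1474250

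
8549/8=1068+5/8= 1068.62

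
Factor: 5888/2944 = 2 = 2^1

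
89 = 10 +79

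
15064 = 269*56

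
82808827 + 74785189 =157594016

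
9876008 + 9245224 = 19121232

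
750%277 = 196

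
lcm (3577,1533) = 10731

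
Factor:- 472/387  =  -2^3 * 3^(-2)*43^( - 1 )*59^1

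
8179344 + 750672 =8930016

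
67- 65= 2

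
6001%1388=449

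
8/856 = 1/107 = 0.01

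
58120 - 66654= - 8534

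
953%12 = 5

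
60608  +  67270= 127878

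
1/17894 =1/17894 = 0.00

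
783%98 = 97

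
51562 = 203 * 254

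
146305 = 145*1009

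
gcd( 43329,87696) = 3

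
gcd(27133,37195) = 43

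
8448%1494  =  978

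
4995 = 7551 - 2556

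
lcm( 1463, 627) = 4389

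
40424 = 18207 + 22217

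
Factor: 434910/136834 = 3^1*5^1*7^1*19^1*31^( - 1 )* 109^1 * 2207^( - 1 )  =  217455/68417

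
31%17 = 14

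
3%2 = 1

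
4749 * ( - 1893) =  - 8989857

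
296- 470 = -174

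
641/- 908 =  - 1 + 267/908 = - 0.71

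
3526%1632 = 262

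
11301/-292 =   -  11301/292= - 38.70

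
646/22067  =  646/22067 = 0.03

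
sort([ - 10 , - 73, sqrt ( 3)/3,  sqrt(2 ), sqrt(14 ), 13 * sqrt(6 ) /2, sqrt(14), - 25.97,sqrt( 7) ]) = [ - 73, - 25.97, - 10,sqrt(3 )/3, sqrt(2 ), sqrt (7 ),sqrt(14),  sqrt( 14),13 * sqrt(6 )/2 ]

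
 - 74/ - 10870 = 37/5435= 0.01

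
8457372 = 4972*1701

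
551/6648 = 551/6648 = 0.08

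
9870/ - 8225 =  - 2 + 4/5 = -  1.20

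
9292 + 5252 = 14544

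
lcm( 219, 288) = 21024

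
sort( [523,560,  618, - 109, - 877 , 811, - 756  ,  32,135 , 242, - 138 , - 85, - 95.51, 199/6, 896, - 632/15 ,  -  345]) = [ - 877 , - 756, - 345, - 138 , - 109, - 95.51, - 85, - 632/15,32,199/6,135,242,523,560, 618,  811, 896]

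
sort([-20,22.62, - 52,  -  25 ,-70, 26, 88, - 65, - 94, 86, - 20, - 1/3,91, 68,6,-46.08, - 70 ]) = [-94,  -  70, - 70, - 65, - 52,-46.08, - 25,-20,-20,- 1/3, 6, 22.62,26, 68, 86, 88,  91]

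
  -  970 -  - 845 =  - 125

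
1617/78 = 20 + 19/26 = 20.73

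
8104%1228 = 736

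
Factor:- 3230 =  - 2^1*5^1 * 17^1 * 19^1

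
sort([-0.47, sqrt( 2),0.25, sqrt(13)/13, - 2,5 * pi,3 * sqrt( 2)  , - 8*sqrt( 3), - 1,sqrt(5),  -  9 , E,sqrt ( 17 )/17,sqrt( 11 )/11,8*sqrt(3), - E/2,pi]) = [ - 8 * sqrt(3 ),-9, - 2, - E/2,-1,-0.47,sqrt( 17)/17,0.25, sqrt( 13)/13,sqrt (11 )/11, sqrt( 2 ) , sqrt ( 5), E,pi,3*sqrt( 2), 8*sqrt(3),5*pi ]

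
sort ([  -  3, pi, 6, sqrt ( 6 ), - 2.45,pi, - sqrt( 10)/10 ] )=[-3, - 2.45, - sqrt(10)/10, sqrt(6), pi,pi, 6 ] 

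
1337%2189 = 1337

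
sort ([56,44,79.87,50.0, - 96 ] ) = [  -  96, 44,  50.0,56,  79.87] 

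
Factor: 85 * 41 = 5^1*17^1  *  41^1  =  3485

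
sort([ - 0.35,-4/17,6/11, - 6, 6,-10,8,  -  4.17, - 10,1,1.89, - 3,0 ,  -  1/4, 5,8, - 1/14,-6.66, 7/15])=[ - 10, - 10, - 6.66 , - 6 , - 4.17, - 3, - 0.35, - 1/4, - 4/17, - 1/14,0,7/15, 6/11,1, 1.89, 5, 6,8,8]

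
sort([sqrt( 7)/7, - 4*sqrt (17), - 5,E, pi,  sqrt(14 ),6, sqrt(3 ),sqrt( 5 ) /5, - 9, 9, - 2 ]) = [ - 4*sqrt( 17 ),- 9, - 5, - 2, sqrt(7) /7,  sqrt( 5 )/5,sqrt( 3), E, pi, sqrt( 14),6, 9]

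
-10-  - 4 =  - 6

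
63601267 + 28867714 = 92468981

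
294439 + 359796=654235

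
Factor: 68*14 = 2^3*7^1*17^1= 952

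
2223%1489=734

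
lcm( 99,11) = 99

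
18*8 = 144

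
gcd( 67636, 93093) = 1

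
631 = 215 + 416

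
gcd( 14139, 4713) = 4713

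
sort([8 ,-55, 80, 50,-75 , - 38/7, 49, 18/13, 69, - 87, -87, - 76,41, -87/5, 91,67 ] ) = [ - 87 ,  -  87,-76,-75, - 55,  -  87/5,  -  38/7, 18/13, 8, 41, 49, 50, 67, 69, 80, 91]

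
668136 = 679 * 984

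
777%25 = 2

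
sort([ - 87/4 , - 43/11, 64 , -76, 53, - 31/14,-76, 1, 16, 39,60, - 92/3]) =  [ - 76 , - 76 , - 92/3, - 87/4, - 43/11, - 31/14, 1, 16 , 39,53, 60,64 ]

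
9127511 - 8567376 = 560135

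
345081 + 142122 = 487203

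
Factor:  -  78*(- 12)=2^3*3^2 * 13^1 = 936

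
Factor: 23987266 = 2^1* 1231^1*9743^1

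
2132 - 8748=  - 6616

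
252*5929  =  1494108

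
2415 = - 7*( - 345 ) 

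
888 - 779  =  109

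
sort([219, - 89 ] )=[ - 89, 219 ] 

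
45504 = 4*11376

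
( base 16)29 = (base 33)18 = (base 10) 41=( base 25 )1G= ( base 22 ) 1J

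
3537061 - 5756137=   -2219076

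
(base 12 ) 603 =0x363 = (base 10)867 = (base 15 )3CC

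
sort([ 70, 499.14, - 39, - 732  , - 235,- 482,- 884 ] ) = [ - 884 , - 732, - 482, - 235, - 39, 70 , 499.14] 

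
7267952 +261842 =7529794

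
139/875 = 139/875 = 0.16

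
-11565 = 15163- 26728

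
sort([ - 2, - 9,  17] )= [  -  9, - 2,17] 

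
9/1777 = 9/1777= 0.01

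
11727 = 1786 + 9941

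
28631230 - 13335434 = 15295796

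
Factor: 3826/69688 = 1913/34844 = 2^ ( - 2)*31^ ( - 1 )*281^(- 1)*1913^1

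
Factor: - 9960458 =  - 2^1*41^1 * 121469^1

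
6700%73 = 57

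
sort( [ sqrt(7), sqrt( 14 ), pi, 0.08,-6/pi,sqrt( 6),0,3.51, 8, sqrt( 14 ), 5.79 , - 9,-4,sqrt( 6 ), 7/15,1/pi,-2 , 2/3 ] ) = [ - 9, - 4, - 2, - 6/pi,  0,  0.08, 1/pi,7/15, 2/3, sqrt( 6), sqrt( 6), sqrt ( 7), pi, 3.51,sqrt( 14) , sqrt( 14) , 5.79 , 8]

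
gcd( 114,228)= 114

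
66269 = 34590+31679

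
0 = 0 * 8896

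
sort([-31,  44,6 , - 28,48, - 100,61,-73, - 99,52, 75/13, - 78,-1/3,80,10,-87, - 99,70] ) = [ - 100,- 99, - 99, - 87 ,- 78,-73, - 31, - 28, - 1/3,75/13,6,10 , 44 , 48, 52,61,70, 80] 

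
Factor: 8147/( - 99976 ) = - 2^( - 3 )*8147^1*12497^(  -  1) 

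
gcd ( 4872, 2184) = 168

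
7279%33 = 19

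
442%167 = 108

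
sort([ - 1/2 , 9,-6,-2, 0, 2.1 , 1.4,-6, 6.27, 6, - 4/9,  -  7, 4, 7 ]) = [-7 , - 6, - 6,-2,-1/2,-4/9, 0 , 1.4, 2.1,4 , 6,6.27,  7, 9] 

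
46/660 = 23/330=0.07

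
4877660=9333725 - 4456065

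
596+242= 838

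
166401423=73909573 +92491850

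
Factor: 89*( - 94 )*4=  - 33464= - 2^3*47^1*89^1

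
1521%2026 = 1521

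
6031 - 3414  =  2617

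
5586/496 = 11 + 65/248  =  11.26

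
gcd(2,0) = 2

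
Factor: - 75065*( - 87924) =6600015060  =  2^2*3^1*5^1*17^1*431^1*15013^1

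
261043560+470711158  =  731754718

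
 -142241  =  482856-625097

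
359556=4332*83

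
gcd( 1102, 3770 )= 58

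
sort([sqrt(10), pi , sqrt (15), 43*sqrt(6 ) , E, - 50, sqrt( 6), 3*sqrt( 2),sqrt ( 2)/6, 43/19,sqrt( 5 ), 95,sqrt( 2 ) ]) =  [- 50,sqrt( 2 ) /6, sqrt(2 ),sqrt(5), 43/19, sqrt( 6 ),E, pi, sqrt(10 ), sqrt(15 ), 3*sqrt( 2),  95,43* sqrt(6 ) ]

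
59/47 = 59/47 = 1.26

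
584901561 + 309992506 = 894894067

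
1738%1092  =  646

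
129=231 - 102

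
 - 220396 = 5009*( - 44)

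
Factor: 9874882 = 2^1*4937441^1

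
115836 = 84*1379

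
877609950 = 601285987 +276323963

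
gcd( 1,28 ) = 1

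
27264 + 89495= 116759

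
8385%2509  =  858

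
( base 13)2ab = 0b111011111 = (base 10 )479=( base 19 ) 164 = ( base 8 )737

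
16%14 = 2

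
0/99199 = 0 = 0.00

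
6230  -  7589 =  - 1359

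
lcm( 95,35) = 665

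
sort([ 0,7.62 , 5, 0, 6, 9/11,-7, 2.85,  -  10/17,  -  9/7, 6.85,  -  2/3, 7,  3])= [- 7, - 9/7, - 2/3 , - 10/17, 0,  0,9/11,  2.85, 3, 5, 6, 6.85,7,7.62 ]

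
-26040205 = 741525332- 767565537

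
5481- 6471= -990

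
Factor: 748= 2^2*11^1 * 17^1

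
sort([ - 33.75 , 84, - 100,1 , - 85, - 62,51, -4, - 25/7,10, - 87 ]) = [ - 100, - 87,-85 ,  -  62, - 33.75,-4, - 25/7,1, 10,  51, 84 ]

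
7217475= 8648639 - 1431164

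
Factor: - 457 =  - 457^1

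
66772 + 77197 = 143969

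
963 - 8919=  - 7956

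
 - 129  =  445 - 574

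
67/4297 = 67/4297 = 0.02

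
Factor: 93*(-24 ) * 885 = -1975320 = -2^3*3^3*5^1*31^1 * 59^1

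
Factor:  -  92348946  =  -2^1*3^2*79^1 * 101^1*643^1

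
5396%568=284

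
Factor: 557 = 557^1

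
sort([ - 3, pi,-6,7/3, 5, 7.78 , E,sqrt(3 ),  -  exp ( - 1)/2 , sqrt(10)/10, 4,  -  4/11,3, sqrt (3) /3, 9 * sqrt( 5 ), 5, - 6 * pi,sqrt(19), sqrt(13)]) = [ - 6 * pi, - 6, - 3, - 4/11, - exp(  -  1 ) /2,sqrt( 10 )/10,  sqrt( 3 )/3 , sqrt ( 3), 7/3, E, 3, pi,sqrt(13 ), 4,sqrt (19), 5, 5,7.78, 9 * sqrt(5 ) ]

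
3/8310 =1/2770 = 0.00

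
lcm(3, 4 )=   12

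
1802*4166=7507132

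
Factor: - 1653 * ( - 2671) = 4415163 = 3^1*19^1 * 29^1*2671^1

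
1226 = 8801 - 7575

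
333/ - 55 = -7+52/55 = -6.05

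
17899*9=161091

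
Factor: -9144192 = - 2^7*3^1*23813^1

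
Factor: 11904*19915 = 237068160 = 2^7*3^1*5^1*7^1*31^1 * 569^1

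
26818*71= 1904078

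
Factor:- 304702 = - 2^1*73^1 *2087^1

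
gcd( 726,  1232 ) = 22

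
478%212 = 54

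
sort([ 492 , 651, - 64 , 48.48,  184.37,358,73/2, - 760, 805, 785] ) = [ - 760,-64,  73/2, 48.48,  184.37,358,492 , 651 , 785, 805]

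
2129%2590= 2129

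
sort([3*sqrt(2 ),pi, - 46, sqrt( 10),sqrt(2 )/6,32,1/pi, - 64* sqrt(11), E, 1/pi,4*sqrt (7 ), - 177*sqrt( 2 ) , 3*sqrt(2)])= [ - 177*sqrt(2 ),-64*sqrt( 11), - 46, sqrt( 2)/6, 1/pi,1/pi,E,  pi, sqrt(  10) , 3*sqrt ( 2 ),3*sqrt (2),4 * sqrt (7),32]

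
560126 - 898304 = -338178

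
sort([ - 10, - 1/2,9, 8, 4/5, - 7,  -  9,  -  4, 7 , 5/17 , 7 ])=[ - 10,-9 , -7  ,-4, - 1/2,5/17,  4/5 , 7,7,8, 9 ] 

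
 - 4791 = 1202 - 5993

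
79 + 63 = 142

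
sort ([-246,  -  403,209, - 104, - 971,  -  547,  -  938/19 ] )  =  [ - 971, -547, - 403, - 246,-104, - 938/19,209] 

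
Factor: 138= 2^1*3^1*23^1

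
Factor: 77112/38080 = 81/40 = 2^(  -  3 )*3^4*5^(-1)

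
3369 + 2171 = 5540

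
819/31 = 26 + 13/31= 26.42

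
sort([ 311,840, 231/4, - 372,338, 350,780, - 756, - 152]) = [ - 756 , - 372, - 152,231/4,311, 338,350,780,840]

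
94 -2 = 92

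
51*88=4488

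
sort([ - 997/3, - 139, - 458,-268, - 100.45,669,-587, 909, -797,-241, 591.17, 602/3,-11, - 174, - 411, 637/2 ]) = [-797, - 587, - 458,-411,  -  997/3, - 268, - 241, - 174,-139, - 100.45, - 11, 602/3,637/2 , 591.17, 669, 909]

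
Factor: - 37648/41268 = - 2^2*3^(  -  1)*13^1*19^(-1 ) = - 52/57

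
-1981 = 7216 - 9197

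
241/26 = 9 + 7/26=9.27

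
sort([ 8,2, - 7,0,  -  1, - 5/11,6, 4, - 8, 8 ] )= [ - 8 ,-7, - 1,-5/11, 0,2,4,6,8, 8 ]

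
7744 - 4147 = 3597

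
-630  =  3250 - 3880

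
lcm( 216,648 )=648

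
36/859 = 36/859 = 0.04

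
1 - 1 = 0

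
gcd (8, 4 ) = 4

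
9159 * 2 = 18318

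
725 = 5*145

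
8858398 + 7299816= 16158214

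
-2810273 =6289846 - 9100119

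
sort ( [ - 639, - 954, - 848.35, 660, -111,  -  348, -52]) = [ - 954, - 848.35, - 639, - 348, - 111, - 52, 660] 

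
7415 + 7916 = 15331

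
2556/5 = 511  +  1/5 = 511.20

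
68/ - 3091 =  - 68/3091 = - 0.02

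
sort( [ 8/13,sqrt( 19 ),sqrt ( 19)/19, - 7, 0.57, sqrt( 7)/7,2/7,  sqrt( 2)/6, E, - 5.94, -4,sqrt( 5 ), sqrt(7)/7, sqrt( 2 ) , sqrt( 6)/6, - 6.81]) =[ - 7, - 6.81, - 5.94, - 4, sqrt( 19 )/19, sqrt(2)/6, 2/7, sqrt( 7)/7, sqrt(7)/7,sqrt( 6)/6, 0.57, 8/13, sqrt( 2), sqrt(5), E, sqrt( 19)]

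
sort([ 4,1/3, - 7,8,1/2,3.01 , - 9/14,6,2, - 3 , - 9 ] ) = [ - 9, - 7, - 3, - 9/14, 1/3, 1/2,2, 3.01,4,6,8]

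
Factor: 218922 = 2^1*3^1*11^1*31^1*107^1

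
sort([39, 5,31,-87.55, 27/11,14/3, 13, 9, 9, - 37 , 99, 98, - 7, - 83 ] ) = [ - 87.55, - 83, - 37, - 7, 27/11 , 14/3 , 5, 9, 9,13, 31,39, 98, 99]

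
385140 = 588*655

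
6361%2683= 995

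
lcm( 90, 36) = 180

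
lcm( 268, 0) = 0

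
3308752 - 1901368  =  1407384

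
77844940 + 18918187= 96763127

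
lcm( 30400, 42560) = 212800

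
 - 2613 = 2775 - 5388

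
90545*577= 52244465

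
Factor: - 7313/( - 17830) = 2^( - 1) * 5^( - 1 )*71^1*103^1*1783^ (-1)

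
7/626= 7/626 = 0.01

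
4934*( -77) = -379918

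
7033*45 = 316485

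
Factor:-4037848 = -2^3 *79^1*6389^1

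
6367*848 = 5399216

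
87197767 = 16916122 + 70281645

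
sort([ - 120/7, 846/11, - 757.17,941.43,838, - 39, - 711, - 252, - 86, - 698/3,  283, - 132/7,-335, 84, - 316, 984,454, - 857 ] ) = [ - 857, - 757.17, - 711, - 335, - 316,-252,-698/3 ,-86, - 39, - 132/7, - 120/7,846/11, 84,  283, 454,  838, 941.43, 984] 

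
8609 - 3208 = 5401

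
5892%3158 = 2734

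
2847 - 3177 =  - 330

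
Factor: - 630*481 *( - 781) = 236666430= 2^1 * 3^2 * 5^1 * 7^1*11^1 * 13^1*37^1 *71^1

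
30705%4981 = 819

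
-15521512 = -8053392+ -7468120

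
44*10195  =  448580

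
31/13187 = 31/13187 = 0.00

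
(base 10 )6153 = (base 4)1200021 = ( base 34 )5ax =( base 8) 14011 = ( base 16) 1809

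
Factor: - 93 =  - 3^1*31^1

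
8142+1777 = 9919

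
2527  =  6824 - 4297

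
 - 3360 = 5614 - 8974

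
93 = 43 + 50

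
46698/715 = 46698/715=65.31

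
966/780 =1  +  31/130=1.24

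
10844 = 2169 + 8675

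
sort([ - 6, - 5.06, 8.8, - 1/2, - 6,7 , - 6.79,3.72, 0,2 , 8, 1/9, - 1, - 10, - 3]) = [ - 10 , - 6.79, - 6, -6,-5.06, - 3, - 1, - 1/2,0, 1/9,2, 3.72, 7, 8,  8.8]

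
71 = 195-124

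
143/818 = 143/818 = 0.17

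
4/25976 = 1/6494 = 0.00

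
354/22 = 16 + 1/11 = 16.09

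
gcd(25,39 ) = 1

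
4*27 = 108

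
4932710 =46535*106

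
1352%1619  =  1352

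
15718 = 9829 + 5889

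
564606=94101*6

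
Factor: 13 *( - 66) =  - 858=- 2^1 * 3^1*11^1 * 13^1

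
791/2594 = 791/2594 = 0.30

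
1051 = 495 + 556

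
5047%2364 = 319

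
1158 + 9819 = 10977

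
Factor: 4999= 4999^1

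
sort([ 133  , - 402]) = [- 402, 133] 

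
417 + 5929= 6346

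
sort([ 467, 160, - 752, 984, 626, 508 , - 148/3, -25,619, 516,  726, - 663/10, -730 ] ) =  [ - 752,  -  730,-663/10,  -  148/3,-25,160,467, 508,  516, 619,  626, 726 , 984]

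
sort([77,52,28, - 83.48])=[ - 83.48,28,52,77]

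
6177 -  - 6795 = 12972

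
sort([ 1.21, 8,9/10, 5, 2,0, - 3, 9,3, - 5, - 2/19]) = [ - 5,  -  3, - 2/19,0, 9/10, 1.21, 2,3 , 5, 8,9 ]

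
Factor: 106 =2^1*53^1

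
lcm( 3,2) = 6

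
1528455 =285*5363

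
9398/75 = 125 + 23/75=125.31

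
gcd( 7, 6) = 1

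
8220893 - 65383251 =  - 57162358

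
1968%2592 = 1968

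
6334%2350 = 1634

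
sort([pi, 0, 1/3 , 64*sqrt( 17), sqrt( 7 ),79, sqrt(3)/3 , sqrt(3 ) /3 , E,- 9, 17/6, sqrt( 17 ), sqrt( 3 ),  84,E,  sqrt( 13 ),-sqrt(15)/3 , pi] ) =[ - 9, - sqrt( 15)/3, 0,1/3 , sqrt( 3) /3 , sqrt ( 3)/3,sqrt( 3) , sqrt(7),  E , E, 17/6 , pi,pi , sqrt ( 13 ),sqrt( 17), 79,84 , 64*sqrt(17)]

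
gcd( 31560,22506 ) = 6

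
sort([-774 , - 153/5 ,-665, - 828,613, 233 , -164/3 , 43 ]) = [ - 828, - 774,-665 , - 164/3,  -  153/5 , 43, 233, 613]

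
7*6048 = 42336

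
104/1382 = 52/691 = 0.08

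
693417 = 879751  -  186334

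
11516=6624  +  4892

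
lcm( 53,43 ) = 2279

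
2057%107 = 24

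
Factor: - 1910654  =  -2^1*  31^1*30817^1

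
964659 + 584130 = 1548789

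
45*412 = 18540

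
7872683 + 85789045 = 93661728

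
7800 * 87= 678600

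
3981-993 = 2988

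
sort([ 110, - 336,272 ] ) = [-336,110,272 ] 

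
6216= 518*12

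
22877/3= 7625 + 2/3 =7625.67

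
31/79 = 31/79 = 0.39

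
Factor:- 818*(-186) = 152148 = 2^2*3^1* 31^1* 409^1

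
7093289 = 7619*931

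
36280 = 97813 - 61533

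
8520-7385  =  1135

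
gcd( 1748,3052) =4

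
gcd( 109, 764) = 1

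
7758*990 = 7680420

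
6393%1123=778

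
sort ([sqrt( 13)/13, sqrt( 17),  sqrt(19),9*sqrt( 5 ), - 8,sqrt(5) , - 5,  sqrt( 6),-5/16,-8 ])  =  [ - 8,  -  8,-5, - 5/16, sqrt (13)/13,  sqrt( 5), sqrt(6)  ,  sqrt( 17 ) , sqrt(19), 9*sqrt (5 )] 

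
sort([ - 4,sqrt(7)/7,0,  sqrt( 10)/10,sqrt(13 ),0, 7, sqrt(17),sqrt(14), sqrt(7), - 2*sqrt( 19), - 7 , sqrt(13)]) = [ - 2*sqrt(19 ), - 7, - 4,0,0,sqrt( 10 )/10, sqrt(7) /7,sqrt(7 ),sqrt( 13 ), sqrt( 13),sqrt( 14), sqrt(17),7]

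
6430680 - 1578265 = 4852415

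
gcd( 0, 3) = 3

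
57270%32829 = 24441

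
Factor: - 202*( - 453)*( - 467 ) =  - 42733302 = - 2^1 * 3^1 * 101^1*151^1 * 467^1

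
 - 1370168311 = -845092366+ - 525075945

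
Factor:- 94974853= - 94974853^1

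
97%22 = 9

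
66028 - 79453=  - 13425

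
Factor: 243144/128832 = 921/488 = 2^( - 3 )*3^1*61^( - 1) * 307^1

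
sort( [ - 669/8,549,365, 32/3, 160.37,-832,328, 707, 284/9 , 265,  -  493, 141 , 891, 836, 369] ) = [ - 832, - 493, - 669/8,32/3,284/9,141,  160.37 , 265, 328, 365, 369 , 549, 707, 836, 891]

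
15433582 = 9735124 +5698458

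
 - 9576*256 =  - 2451456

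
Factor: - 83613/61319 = - 3^1*17^(-1)*47^1*593^1*3607^(-1)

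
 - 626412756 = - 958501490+332088734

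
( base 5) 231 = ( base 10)66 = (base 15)46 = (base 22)30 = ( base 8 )102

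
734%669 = 65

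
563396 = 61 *9236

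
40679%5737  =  520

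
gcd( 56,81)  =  1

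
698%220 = 38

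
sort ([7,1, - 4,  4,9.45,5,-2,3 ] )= [ - 4, - 2,1, 3,  4,5,7,9.45]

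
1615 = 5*323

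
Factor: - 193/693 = -3^( - 2)*7^(-1)*11^( - 1)*193^1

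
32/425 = 32/425 = 0.08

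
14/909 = 14/909 = 0.02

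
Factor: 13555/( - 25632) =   -  2^(-5)*3^(- 2)*5^1*89^ (-1)*2711^1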